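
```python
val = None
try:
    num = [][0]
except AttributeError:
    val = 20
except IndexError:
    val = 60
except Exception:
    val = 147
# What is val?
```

Step-by-step execution trace:
1. `num = [][0]` raises IndexError.
2. `except AttributeError` does not match IndexError; skipped.
3. `except IndexError` matches → val = 60.
4. Remaining except clauses are skipped.
Result: 60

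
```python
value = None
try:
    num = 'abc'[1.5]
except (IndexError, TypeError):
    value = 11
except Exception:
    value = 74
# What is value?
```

Step-by-step execution trace:
1. `num = 'abc'[1.5]` raises TypeError.
2. `except (IndexError, TypeError)` matches (TypeError is in the tuple) → value = 11.
3. `except Exception` is not reached.
Result: 11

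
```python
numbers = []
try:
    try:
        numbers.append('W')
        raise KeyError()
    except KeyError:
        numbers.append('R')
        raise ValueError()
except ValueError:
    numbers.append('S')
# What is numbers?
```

Step-by-step execution trace:
1. Inner try: `numbers.append('W')` → numbers = ['W'].
2. `raise KeyError()` raises KeyError.
3. Inner `except KeyError` matches → `numbers.append('R')` → numbers = ['W', 'R'].
4. `raise ValueError()` raises ValueError; propagates to outer try.
5. Outer `except ValueError` matches → `numbers.append('S')` → numbers = ['W', 'R', 'S'].
Result: ['W', 'R', 'S']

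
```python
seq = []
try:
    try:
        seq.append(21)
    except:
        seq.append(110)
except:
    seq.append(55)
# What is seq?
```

Step-by-step execution trace:
1. Inner try: `seq.append(21)` → seq = [21]. No exception raised.
2. Inner `except` is skipped.
3. Inner try completes normally; outer `except` is skipped.
Result: [21]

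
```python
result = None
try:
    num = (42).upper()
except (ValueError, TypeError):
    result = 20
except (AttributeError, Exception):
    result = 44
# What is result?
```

Step-by-step execution trace:
1. `num = (42).upper()` raises AttributeError.
2. `except (ValueError, TypeError)` does not match AttributeError; skipped.
3. `except (AttributeError, Exception)` matches (AttributeError is in the tuple) → result = 44.
Result: 44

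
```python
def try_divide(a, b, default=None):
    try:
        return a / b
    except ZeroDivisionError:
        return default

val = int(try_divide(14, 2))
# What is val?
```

Step-by-step execution trace:
1. `try_divide(14, 2)` enters try: `return 14 / 2` → returns 7.0. No exception raised.
2. `except ZeroDivisionError` is skipped.
3. `int(7.0)` → 7 → val = 7.
Result: 7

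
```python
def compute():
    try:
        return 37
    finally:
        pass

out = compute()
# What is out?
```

Step-by-step execution trace:
1. `compute()` enters try: `return 37` sets pending return value 37.
2. Before returning, `finally: pass` runs (no effect).
3. compute() returns 37 → out = 37.
Result: 37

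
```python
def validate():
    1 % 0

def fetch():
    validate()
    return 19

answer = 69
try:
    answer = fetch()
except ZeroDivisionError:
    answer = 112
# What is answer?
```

Step-by-step execution trace:
1. answer starts at 69.
2. try: `fetch()` calls `validate()`.
3. `validate()` evaluates `1 % 0`, which raises ZeroDivisionError; it propagates through fetch (uncaught).
4. `return 19` in fetch is not reached; the assignment to answer does not complete.
5. `except ZeroDivisionError` matches → answer = 112.
Result: 112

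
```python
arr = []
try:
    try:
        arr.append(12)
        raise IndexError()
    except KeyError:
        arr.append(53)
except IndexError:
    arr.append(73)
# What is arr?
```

Step-by-step execution trace:
1. Inner try: `arr.append(12)` → arr = [12].
2. `raise IndexError()` raises IndexError.
3. Inner `except KeyError` does not match IndexError; exception propagates to outer try.
4. Outer `except IndexError` matches → `arr.append(73)` → arr = [12, 73].
Result: [12, 73]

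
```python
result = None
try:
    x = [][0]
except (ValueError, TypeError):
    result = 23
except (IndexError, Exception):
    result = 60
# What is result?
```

Step-by-step execution trace:
1. `x = [][0]` raises IndexError.
2. `except (ValueError, TypeError)` does not match IndexError; skipped.
3. `except (IndexError, Exception)` matches (IndexError is in the tuple) → result = 60.
Result: 60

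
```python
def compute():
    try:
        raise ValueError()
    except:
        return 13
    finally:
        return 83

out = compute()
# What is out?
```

Step-by-step execution trace:
1. `compute()` enters try: `raise ValueError()` raises ValueError.
2. bare `except` matches → `return 13` sets pending return value 13.
3. Before returning, `finally: return 83` runs and overrides the pending return.
4. compute() returns 83 → out = 83.
Result: 83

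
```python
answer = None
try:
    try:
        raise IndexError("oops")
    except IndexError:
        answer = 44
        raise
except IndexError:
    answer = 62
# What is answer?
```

Step-by-step execution trace:
1. Inner try: `raise IndexError("oops")` raises IndexError.
2. Inner `except IndexError` matches → answer = 44.
3. bare `raise` re-raises the same IndexError.
4. Outer `except IndexError` matches → answer = 62.
Result: 62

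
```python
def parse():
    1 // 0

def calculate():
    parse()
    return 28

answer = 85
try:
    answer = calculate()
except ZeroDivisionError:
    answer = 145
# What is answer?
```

Step-by-step execution trace:
1. answer starts at 85.
2. try: `calculate()` calls `parse()`.
3. `parse()` evaluates `1 // 0`, which raises ZeroDivisionError; it propagates through calculate (uncaught).
4. `return 28` in calculate is not reached; the assignment to answer does not complete.
5. `except ZeroDivisionError` matches → answer = 145.
Result: 145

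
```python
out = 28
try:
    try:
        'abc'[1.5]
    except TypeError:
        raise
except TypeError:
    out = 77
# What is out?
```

Step-by-step execution trace:
1. Inner try: `'abc'[1.5]` raises TypeError.
2. Inner `except TypeError` matches; bare `raise` re-raises the same TypeError.
3. Outer `except TypeError` matches → out = 77.
Result: 77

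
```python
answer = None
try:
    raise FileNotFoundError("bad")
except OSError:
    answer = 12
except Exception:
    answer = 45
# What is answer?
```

Step-by-step execution trace:
1. `raise FileNotFoundError(...)` raises FileNotFoundError.
2. `except OSError` matches (FileNotFoundError is a subclass of OSError) → answer = 12.
3. `except Exception` is not reached.
Result: 12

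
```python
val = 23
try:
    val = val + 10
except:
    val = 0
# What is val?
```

Step-by-step execution trace:
1. val starts at 23.
2. try: `val = val + 10` → val = 33. No exception raised.
3. `except` is skipped.
Result: 33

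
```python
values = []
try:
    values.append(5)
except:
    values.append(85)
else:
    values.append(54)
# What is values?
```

Step-by-step execution trace:
1. try: `values.append(5)` → values = [5]. No exception raised.
2. `except` is skipped.
3. `else` runs (try completed without exception): `values.append(54)` → values = [5, 54].
Result: [5, 54]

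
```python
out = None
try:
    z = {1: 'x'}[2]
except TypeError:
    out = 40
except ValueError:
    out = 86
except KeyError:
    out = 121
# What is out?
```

Step-by-step execution trace:
1. `z = {1: 'x'}[2]` raises KeyError.
2. `except TypeError` does not match KeyError; skipped.
3. `except ValueError` does not match KeyError; skipped.
4. `except KeyError` matches → out = 121.
Result: 121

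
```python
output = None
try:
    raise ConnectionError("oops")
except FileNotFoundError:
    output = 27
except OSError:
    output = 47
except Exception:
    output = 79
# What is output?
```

Step-by-step execution trace:
1. `raise ConnectionError(...)` raises ConnectionError.
2. `except FileNotFoundError` does not match (ConnectionError is not a subclass of FileNotFoundError); skipped.
3. `except OSError` matches (ConnectionError is a subclass of OSError) → output = 47.
4. `except Exception` is not reached.
Result: 47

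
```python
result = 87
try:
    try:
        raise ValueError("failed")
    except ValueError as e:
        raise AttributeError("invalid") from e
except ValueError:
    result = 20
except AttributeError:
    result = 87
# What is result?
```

Step-by-step execution trace:
1. Inner try raises ValueError; inner `except ValueError as e` catches it.
2. `raise AttributeError(...) from e` raises AttributeError (ValueError is attached as __cause__, but only AttributeError is active).
3. Outer `except ValueError` does not match AttributeError; skipped.
4. Outer `except AttributeError` matches → result = 87.
Result: 87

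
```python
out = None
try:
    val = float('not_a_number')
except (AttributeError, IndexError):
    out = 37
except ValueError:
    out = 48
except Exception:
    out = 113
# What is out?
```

Step-by-step execution trace:
1. `val = float('not_a_number')` raises ValueError.
2. `except (AttributeError, IndexError)` does not match ValueError; skipped.
3. `except ValueError` matches (exact type match) → out = 48.
4. `except Exception` is not reached.
Result: 48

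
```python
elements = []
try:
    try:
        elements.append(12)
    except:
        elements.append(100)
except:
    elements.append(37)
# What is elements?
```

Step-by-step execution trace:
1. Inner try: `elements.append(12)` → elements = [12]. No exception raised.
2. Inner `except` is skipped.
3. Inner try completes normally; outer `except` is skipped.
Result: [12]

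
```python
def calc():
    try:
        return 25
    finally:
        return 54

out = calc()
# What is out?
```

Step-by-step execution trace:
1. `calc()` enters try: `return 25` sets pending return value 25.
2. Before returning, `finally: return 54` runs and overrides the pending return.
3. calc() returns 54 → out = 54.
Result: 54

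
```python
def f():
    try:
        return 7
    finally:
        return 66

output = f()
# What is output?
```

Step-by-step execution trace:
1. `f()` enters try: `return 7` sets pending return value 7.
2. Before returning, `finally: return 66` runs and overrides the pending return.
3. f() returns 66 → output = 66.
Result: 66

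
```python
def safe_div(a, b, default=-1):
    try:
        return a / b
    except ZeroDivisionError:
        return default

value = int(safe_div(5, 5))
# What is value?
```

Step-by-step execution trace:
1. `safe_div(5, 5)` enters try: `return 5 / 5` → returns 1.0. No exception raised.
2. `except ZeroDivisionError` is skipped.
3. `int(1.0)` → 1 → value = 1.
Result: 1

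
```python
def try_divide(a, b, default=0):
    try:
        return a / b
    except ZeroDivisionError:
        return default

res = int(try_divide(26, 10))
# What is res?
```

Step-by-step execution trace:
1. `try_divide(26, 10)` enters try: `return 26 / 10` → returns 2.6. No exception raised.
2. `except ZeroDivisionError` is skipped.
3. `int(2.6)` → 2 → res = 2.
Result: 2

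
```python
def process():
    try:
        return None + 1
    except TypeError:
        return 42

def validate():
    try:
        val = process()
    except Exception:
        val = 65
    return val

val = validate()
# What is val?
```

Step-by-step execution trace:
1. `validate()` calls `process()`.
2. In process: `None + 1` raises TypeError; `except TypeError` catches it → returns 42.
3. In validate: `val = process()` → val = 42. No exception reaches validate.
4. `except Exception` is skipped; validate returns 42.
5. val = 42.
Result: 42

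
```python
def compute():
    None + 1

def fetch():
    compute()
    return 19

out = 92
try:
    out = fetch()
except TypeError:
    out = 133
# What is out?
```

Step-by-step execution trace:
1. out starts at 92.
2. try: `fetch()` calls `compute()`.
3. `compute()` evaluates `None + 1`, which raises TypeError; it propagates through fetch (uncaught).
4. `return 19` in fetch is not reached; the assignment to out does not complete.
5. `except TypeError` matches → out = 133.
Result: 133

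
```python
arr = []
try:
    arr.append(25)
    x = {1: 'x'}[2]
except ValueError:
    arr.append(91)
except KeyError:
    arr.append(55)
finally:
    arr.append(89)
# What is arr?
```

Step-by-step execution trace:
1. try: `arr.append(25)` → arr = [25].
2. `x = {1: 'x'}[2]` raises KeyError.
3. `except ValueError` does not match KeyError; skipped.
4. `except KeyError` matches → `arr.append(55)` → arr = [25, 55].
5. finally always runs: `arr.append(89)` → arr = [25, 55, 89].
Result: [25, 55, 89]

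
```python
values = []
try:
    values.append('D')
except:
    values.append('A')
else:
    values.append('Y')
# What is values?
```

Step-by-step execution trace:
1. try: `values.append('D')` → values = ['D']. No exception raised.
2. `except` is skipped.
3. `else` runs (try completed without exception): `values.append('Y')` → values = ['D', 'Y'].
Result: ['D', 'Y']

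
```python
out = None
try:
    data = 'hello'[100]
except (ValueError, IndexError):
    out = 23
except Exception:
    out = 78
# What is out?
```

Step-by-step execution trace:
1. `data = 'hello'[100]` raises IndexError.
2. `except (ValueError, IndexError)` matches (IndexError is in the tuple) → out = 23.
3. `except Exception` is not reached.
Result: 23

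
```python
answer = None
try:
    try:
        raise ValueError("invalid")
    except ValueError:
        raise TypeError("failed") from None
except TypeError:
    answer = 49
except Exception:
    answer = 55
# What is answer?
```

Step-by-step execution trace:
1. Inner try raises ValueError; inner `except ValueError` catches it.
2. `raise TypeError(...) from None` raises TypeError (from None suppresses __context__, but the active exception is still TypeError).
3. Outer `except TypeError` matches → answer = 49.
4. `except Exception` is not reached.
Result: 49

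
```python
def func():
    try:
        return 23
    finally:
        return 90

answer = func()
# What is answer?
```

Step-by-step execution trace:
1. `func()` enters try: `return 23` sets pending return value 23.
2. Before returning, `finally: return 90` runs and overrides the pending return.
3. func() returns 90 → answer = 90.
Result: 90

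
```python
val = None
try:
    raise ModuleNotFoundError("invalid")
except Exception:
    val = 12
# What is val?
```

Step-by-step execution trace:
1. `raise ModuleNotFoundError(...)` raises ModuleNotFoundError.
2. `except Exception` matches (ModuleNotFoundError is a subclass of Exception) → val = 12.
Result: 12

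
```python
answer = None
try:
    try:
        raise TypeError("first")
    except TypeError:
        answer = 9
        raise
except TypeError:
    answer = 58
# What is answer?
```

Step-by-step execution trace:
1. Inner try: `raise TypeError("first")` raises TypeError.
2. Inner `except TypeError` matches → answer = 9.
3. bare `raise` re-raises the same TypeError.
4. Outer `except TypeError` matches → answer = 58.
Result: 58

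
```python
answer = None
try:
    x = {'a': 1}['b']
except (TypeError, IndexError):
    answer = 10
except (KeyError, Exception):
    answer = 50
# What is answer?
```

Step-by-step execution trace:
1. `x = {'a': 1}['b']` raises KeyError.
2. `except (TypeError, IndexError)` does not match KeyError; skipped.
3. `except (KeyError, Exception)` matches (KeyError is in the tuple) → answer = 50.
Result: 50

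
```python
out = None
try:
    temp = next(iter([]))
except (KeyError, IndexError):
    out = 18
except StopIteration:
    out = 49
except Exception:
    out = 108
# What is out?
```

Step-by-step execution trace:
1. `temp = next(iter([]))` raises StopIteration.
2. `except (KeyError, IndexError)` does not match StopIteration; skipped.
3. `except StopIteration` matches (exact type match) → out = 49.
4. `except Exception` is not reached.
Result: 49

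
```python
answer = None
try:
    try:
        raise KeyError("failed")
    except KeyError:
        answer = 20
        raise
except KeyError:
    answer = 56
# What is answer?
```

Step-by-step execution trace:
1. Inner try: `raise KeyError("failed")` raises KeyError.
2. Inner `except KeyError` matches → answer = 20.
3. bare `raise` re-raises the same KeyError.
4. Outer `except KeyError` matches → answer = 56.
Result: 56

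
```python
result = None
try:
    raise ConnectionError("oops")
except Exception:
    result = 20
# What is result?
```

Step-by-step execution trace:
1. `raise ConnectionError(...)` raises ConnectionError.
2. `except Exception` matches (ConnectionError is a subclass of Exception) → result = 20.
Result: 20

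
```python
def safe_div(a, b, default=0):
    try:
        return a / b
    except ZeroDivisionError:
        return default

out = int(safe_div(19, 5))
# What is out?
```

Step-by-step execution trace:
1. `safe_div(19, 5)` enters try: `return 19 / 5` → returns 3.8. No exception raised.
2. `except ZeroDivisionError` is skipped.
3. `int(3.8)` → 3 → out = 3.
Result: 3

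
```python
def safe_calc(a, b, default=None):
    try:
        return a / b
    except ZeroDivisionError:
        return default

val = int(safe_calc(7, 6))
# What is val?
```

Step-by-step execution trace:
1. `safe_calc(7, 6)` enters try: `return 7 / 6` → returns 1.1666666666666667. No exception raised.
2. `except ZeroDivisionError` is skipped.
3. `int(1.1666666666666667)` → 1 → val = 1.
Result: 1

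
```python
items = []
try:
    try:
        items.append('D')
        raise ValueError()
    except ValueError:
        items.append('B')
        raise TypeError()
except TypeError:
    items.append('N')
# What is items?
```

Step-by-step execution trace:
1. Inner try: `items.append('D')` → items = ['D'].
2. `raise ValueError()` raises ValueError.
3. Inner `except ValueError` matches → `items.append('B')` → items = ['D', 'B'].
4. `raise TypeError()` raises TypeError; propagates to outer try.
5. Outer `except TypeError` matches → `items.append('N')` → items = ['D', 'B', 'N'].
Result: ['D', 'B', 'N']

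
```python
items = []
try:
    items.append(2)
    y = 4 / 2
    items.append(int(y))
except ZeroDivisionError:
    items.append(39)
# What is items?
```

Step-by-step execution trace:
1. try: `items.append(2)` → items = [2].
2. `y = 4 / 2` → y = 2.0. No exception raised.
3. `items.append(int(y))` → items = [2, 2].
4. `except ZeroDivisionError` is skipped (no exception was raised).
Result: [2, 2]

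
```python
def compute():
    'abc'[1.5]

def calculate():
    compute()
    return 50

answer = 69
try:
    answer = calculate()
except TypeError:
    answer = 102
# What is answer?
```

Step-by-step execution trace:
1. answer starts at 69.
2. try: `calculate()` calls `compute()`.
3. `compute()` evaluates `'abc'[1.5]`, which raises TypeError; it propagates through calculate (uncaught).
4. `return 50` in calculate is not reached; the assignment to answer does not complete.
5. `except TypeError` matches → answer = 102.
Result: 102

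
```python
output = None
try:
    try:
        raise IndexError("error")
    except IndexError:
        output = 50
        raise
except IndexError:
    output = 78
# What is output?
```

Step-by-step execution trace:
1. Inner try: `raise IndexError("error")` raises IndexError.
2. Inner `except IndexError` matches → output = 50.
3. bare `raise` re-raises the same IndexError.
4. Outer `except IndexError` matches → output = 78.
Result: 78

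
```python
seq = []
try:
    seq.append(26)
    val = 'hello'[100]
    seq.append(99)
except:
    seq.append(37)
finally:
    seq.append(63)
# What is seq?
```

Step-by-step execution trace:
1. try: `seq.append(26)` → seq = [26].
2. `val = 'hello'[100]` raises IndexError; `seq.append(99)` is not reached.
3. bare `except` matches → `seq.append(37)` → seq = [26, 37].
4. finally always runs: `seq.append(63)` → seq = [26, 37, 63].
Result: [26, 37, 63]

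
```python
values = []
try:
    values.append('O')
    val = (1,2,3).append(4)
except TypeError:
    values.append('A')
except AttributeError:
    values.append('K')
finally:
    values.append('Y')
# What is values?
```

Step-by-step execution trace:
1. try: `values.append('O')` → values = ['O'].
2. `val = (1,2,3).append(4)` raises AttributeError.
3. `except TypeError` does not match AttributeError; skipped.
4. `except AttributeError` matches → `values.append('K')` → values = ['O', 'K'].
5. finally always runs: `values.append('Y')` → values = ['O', 'K', 'Y'].
Result: ['O', 'K', 'Y']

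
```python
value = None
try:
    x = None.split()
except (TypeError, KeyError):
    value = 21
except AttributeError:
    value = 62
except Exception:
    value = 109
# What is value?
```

Step-by-step execution trace:
1. `x = None.split()` raises AttributeError.
2. `except (TypeError, KeyError)` does not match AttributeError; skipped.
3. `except AttributeError` matches (exact type match) → value = 62.
4. `except Exception` is not reached.
Result: 62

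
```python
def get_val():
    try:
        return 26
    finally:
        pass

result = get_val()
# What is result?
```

Step-by-step execution trace:
1. `get_val()` enters try: `return 26` sets pending return value 26.
2. Before returning, `finally: pass` runs (no effect).
3. get_val() returns 26 → result = 26.
Result: 26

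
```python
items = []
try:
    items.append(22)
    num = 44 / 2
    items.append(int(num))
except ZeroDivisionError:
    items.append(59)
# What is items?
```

Step-by-step execution trace:
1. try: `items.append(22)` → items = [22].
2. `num = 44 / 2` → num = 22.0. No exception raised.
3. `items.append(int(num))` → items = [22, 22].
4. `except ZeroDivisionError` is skipped (no exception was raised).
Result: [22, 22]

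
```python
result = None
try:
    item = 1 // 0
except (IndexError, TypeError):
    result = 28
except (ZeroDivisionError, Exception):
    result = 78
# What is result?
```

Step-by-step execution trace:
1. `item = 1 // 0` raises ZeroDivisionError.
2. `except (IndexError, TypeError)` does not match ZeroDivisionError; skipped.
3. `except (ZeroDivisionError, Exception)` matches (ZeroDivisionError is in the tuple) → result = 78.
Result: 78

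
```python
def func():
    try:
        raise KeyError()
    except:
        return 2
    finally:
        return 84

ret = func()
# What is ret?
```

Step-by-step execution trace:
1. `func()` enters try: `raise KeyError()` raises KeyError.
2. bare `except` matches → `return 2` sets pending return value 2.
3. Before returning, `finally: return 84` runs and overrides the pending return.
4. func() returns 84 → ret = 84.
Result: 84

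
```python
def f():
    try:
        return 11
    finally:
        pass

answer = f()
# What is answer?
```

Step-by-step execution trace:
1. `f()` enters try: `return 11` sets pending return value 11.
2. Before returning, `finally: pass` runs (no effect).
3. f() returns 11 → answer = 11.
Result: 11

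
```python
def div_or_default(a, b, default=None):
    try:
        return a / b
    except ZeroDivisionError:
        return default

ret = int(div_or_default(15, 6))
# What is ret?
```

Step-by-step execution trace:
1. `div_or_default(15, 6)` enters try: `return 15 / 6` → returns 2.5. No exception raised.
2. `except ZeroDivisionError` is skipped.
3. `int(2.5)` → 2 → ret = 2.
Result: 2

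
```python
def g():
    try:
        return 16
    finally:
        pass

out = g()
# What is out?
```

Step-by-step execution trace:
1. `g()` enters try: `return 16` sets pending return value 16.
2. Before returning, `finally: pass` runs (no effect).
3. g() returns 16 → out = 16.
Result: 16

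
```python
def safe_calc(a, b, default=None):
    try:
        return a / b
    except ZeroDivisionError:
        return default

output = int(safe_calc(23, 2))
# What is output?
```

Step-by-step execution trace:
1. `safe_calc(23, 2)` enters try: `return 23 / 2` → returns 11.5. No exception raised.
2. `except ZeroDivisionError` is skipped.
3. `int(11.5)` → 11 → output = 11.
Result: 11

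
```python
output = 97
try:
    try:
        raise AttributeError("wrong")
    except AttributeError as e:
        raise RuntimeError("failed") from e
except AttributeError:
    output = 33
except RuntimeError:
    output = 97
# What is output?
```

Step-by-step execution trace:
1. Inner try raises AttributeError; inner `except AttributeError as e` catches it.
2. `raise RuntimeError(...) from e` raises RuntimeError (AttributeError is attached as __cause__, but only RuntimeError is active).
3. Outer `except AttributeError` does not match RuntimeError; skipped.
4. Outer `except RuntimeError` matches → output = 97.
Result: 97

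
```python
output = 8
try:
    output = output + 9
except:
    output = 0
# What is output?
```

Step-by-step execution trace:
1. output starts at 8.
2. try: `output = output + 9` → output = 17. No exception raised.
3. `except` is skipped.
Result: 17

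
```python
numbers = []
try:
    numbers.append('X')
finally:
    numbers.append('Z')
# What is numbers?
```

Step-by-step execution trace:
1. try: `numbers.append('X')` → numbers = ['X'].
2. The try body completes without raising.
3. finally always runs: `numbers.append('Z')` → numbers = ['X', 'Z'].
Result: ['X', 'Z']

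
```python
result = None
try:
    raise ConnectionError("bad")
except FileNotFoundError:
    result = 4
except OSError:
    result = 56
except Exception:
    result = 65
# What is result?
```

Step-by-step execution trace:
1. `raise ConnectionError(...)` raises ConnectionError.
2. `except FileNotFoundError` does not match (ConnectionError is not a subclass of FileNotFoundError); skipped.
3. `except OSError` matches (ConnectionError is a subclass of OSError) → result = 56.
4. `except Exception` is not reached.
Result: 56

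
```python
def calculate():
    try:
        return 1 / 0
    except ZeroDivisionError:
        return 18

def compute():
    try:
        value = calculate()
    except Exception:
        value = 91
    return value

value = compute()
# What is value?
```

Step-by-step execution trace:
1. `compute()` calls `calculate()`.
2. In calculate: `1 / 0` raises ZeroDivisionError; `except ZeroDivisionError` catches it → returns 18.
3. In compute: `value = calculate()` → value = 18. No exception reaches compute.
4. `except Exception` is skipped; compute returns 18.
5. value = 18.
Result: 18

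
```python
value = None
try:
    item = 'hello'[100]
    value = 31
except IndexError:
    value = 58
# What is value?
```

Step-by-step execution trace:
1. `item = 'hello'[100]` raises IndexError.
2. `value = 31` is not reached.
3. `except IndexError` matches → value = 58.
Result: 58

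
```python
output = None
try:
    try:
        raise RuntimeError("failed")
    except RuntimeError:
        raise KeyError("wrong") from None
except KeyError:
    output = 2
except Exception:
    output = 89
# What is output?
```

Step-by-step execution trace:
1. Inner try raises RuntimeError; inner `except RuntimeError` catches it.
2. `raise KeyError(...) from None` raises KeyError (from None suppresses __context__, but the active exception is still KeyError).
3. Outer `except KeyError` matches → output = 2.
4. `except Exception` is not reached.
Result: 2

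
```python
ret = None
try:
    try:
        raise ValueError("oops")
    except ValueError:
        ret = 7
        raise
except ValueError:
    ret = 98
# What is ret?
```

Step-by-step execution trace:
1. Inner try: `raise ValueError("oops")` raises ValueError.
2. Inner `except ValueError` matches → ret = 7.
3. bare `raise` re-raises the same ValueError.
4. Outer `except ValueError` matches → ret = 98.
Result: 98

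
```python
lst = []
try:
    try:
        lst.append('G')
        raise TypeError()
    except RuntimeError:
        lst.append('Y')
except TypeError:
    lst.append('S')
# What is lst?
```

Step-by-step execution trace:
1. Inner try: `lst.append('G')` → lst = ['G'].
2. `raise TypeError()` raises TypeError.
3. Inner `except RuntimeError` does not match TypeError; exception propagates to outer try.
4. Outer `except TypeError` matches → `lst.append('S')` → lst = ['G', 'S'].
Result: ['G', 'S']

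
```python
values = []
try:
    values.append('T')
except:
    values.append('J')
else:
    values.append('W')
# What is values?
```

Step-by-step execution trace:
1. try: `values.append('T')` → values = ['T']. No exception raised.
2. `except` is skipped.
3. `else` runs (try completed without exception): `values.append('W')` → values = ['T', 'W'].
Result: ['T', 'W']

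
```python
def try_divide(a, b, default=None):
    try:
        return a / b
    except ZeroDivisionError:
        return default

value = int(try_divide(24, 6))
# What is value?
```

Step-by-step execution trace:
1. `try_divide(24, 6)` enters try: `return 24 / 6` → returns 4.0. No exception raised.
2. `except ZeroDivisionError` is skipped.
3. `int(4.0)` → 4 → value = 4.
Result: 4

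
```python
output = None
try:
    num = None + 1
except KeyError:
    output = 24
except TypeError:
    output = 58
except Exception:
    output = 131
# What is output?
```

Step-by-step execution trace:
1. `num = None + 1` raises TypeError.
2. `except KeyError` does not match TypeError; skipped.
3. `except TypeError` matches → output = 58.
4. Remaining except clauses are skipped.
Result: 58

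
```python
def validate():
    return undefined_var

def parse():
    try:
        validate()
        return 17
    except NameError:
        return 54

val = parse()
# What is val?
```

Step-by-step execution trace:
1. `parse()` calls `validate()`.
2. `validate()` evaluates `undefined_var`, which raises NameError; it propagates to the caller.
3. `return 17` is not reached.
4. `except NameError` in parse matches → returns 54.
5. val = 54.
Result: 54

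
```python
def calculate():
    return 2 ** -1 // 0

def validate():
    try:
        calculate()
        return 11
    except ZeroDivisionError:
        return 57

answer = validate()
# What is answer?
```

Step-by-step execution trace:
1. `validate()` calls `calculate()`.
2. `calculate()` evaluates `2 ** -1 // 0`, which raises ZeroDivisionError; it propagates to the caller.
3. `return 11` is not reached.
4. `except ZeroDivisionError` in validate matches → returns 57.
5. answer = 57.
Result: 57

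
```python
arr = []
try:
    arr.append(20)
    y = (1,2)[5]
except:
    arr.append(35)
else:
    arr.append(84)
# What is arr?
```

Step-by-step execution trace:
1. try: `arr.append(20)` → arr = [20].
2. `y = (1,2)[5]` raises IndexError.
3. bare `except` matches → `arr.append(35)` → arr = [20, 35].
4. `else` is skipped (an exception was raised).
Result: [20, 35]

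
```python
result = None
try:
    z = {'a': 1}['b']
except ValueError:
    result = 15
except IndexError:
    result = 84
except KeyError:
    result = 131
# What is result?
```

Step-by-step execution trace:
1. `z = {'a': 1}['b']` raises KeyError.
2. `except ValueError` does not match KeyError; skipped.
3. `except IndexError` does not match KeyError; skipped.
4. `except KeyError` matches → result = 131.
Result: 131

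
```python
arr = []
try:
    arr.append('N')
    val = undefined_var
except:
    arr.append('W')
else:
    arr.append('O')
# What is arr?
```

Step-by-step execution trace:
1. try: `arr.append('N')` → arr = ['N'].
2. `val = undefined_var` raises NameError.
3. bare `except` matches → `arr.append('W')` → arr = ['N', 'W'].
4. `else` is skipped (an exception was raised).
Result: ['N', 'W']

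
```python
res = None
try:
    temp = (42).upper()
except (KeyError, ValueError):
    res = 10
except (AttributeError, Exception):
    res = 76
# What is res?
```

Step-by-step execution trace:
1. `temp = (42).upper()` raises AttributeError.
2. `except (KeyError, ValueError)` does not match AttributeError; skipped.
3. `except (AttributeError, Exception)` matches (AttributeError is in the tuple) → res = 76.
Result: 76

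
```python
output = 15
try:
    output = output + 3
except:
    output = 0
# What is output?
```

Step-by-step execution trace:
1. output starts at 15.
2. try: `output = output + 3` → output = 18. No exception raised.
3. `except` is skipped.
Result: 18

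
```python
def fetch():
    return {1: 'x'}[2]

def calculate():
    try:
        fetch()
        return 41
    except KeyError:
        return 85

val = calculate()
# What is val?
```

Step-by-step execution trace:
1. `calculate()` calls `fetch()`.
2. `fetch()` evaluates `{1: 'x'}[2]`, which raises KeyError; it propagates to the caller.
3. `return 41` is not reached.
4. `except KeyError` in calculate matches → returns 85.
5. val = 85.
Result: 85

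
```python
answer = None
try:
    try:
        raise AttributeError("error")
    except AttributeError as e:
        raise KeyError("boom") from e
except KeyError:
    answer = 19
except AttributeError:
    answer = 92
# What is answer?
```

Step-by-step execution trace:
1. Inner try raises AttributeError; inner `except AttributeError as e` catches it.
2. `raise KeyError(...) from e` raises KeyError (AttributeError is attached as __cause__, but only KeyError is active).
3. Outer `except KeyError` matches → answer = 19.
4. `except AttributeError` is not reached.
Result: 19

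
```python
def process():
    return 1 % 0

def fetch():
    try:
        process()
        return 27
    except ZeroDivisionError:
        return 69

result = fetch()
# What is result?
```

Step-by-step execution trace:
1. `fetch()` calls `process()`.
2. `process()` evaluates `1 % 0`, which raises ZeroDivisionError; it propagates to the caller.
3. `return 27` is not reached.
4. `except ZeroDivisionError` in fetch matches → returns 69.
5. result = 69.
Result: 69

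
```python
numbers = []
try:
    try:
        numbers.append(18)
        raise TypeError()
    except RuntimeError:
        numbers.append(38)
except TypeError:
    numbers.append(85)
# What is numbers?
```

Step-by-step execution trace:
1. Inner try: `numbers.append(18)` → numbers = [18].
2. `raise TypeError()` raises TypeError.
3. Inner `except RuntimeError` does not match TypeError; exception propagates to outer try.
4. Outer `except TypeError` matches → `numbers.append(85)` → numbers = [18, 85].
Result: [18, 85]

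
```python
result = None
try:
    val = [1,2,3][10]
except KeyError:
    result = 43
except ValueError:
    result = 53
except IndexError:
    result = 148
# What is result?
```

Step-by-step execution trace:
1. `val = [1,2,3][10]` raises IndexError.
2. `except KeyError` does not match IndexError; skipped.
3. `except ValueError` does not match IndexError; skipped.
4. `except IndexError` matches → result = 148.
Result: 148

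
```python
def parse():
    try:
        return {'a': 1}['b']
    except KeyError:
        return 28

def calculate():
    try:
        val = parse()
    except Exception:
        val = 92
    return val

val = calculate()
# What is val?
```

Step-by-step execution trace:
1. `calculate()` calls `parse()`.
2. In parse: `{'a': 1}['b']` raises KeyError; `except KeyError` catches it → returns 28.
3. In calculate: `val = parse()` → val = 28. No exception reaches calculate.
4. `except Exception` is skipped; calculate returns 28.
5. val = 28.
Result: 28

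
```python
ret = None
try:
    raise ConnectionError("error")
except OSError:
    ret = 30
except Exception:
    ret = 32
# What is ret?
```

Step-by-step execution trace:
1. `raise ConnectionError(...)` raises ConnectionError.
2. `except OSError` matches (ConnectionError is a subclass of OSError) → ret = 30.
3. `except Exception` is not reached.
Result: 30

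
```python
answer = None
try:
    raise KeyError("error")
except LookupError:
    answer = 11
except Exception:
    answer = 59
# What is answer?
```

Step-by-step execution trace:
1. `raise KeyError(...)` raises KeyError.
2. `except LookupError` matches (KeyError is a subclass of LookupError) → answer = 11.
3. `except Exception` is not reached.
Result: 11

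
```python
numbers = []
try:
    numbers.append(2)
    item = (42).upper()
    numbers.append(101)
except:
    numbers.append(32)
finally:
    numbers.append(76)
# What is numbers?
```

Step-by-step execution trace:
1. try: `numbers.append(2)` → numbers = [2].
2. `item = (42).upper()` raises AttributeError; `numbers.append(101)` is not reached.
3. bare `except` matches → `numbers.append(32)` → numbers = [2, 32].
4. finally always runs: `numbers.append(76)` → numbers = [2, 32, 76].
Result: [2, 32, 76]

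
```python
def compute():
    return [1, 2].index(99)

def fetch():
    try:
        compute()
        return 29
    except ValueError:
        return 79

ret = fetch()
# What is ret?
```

Step-by-step execution trace:
1. `fetch()` calls `compute()`.
2. `compute()` evaluates `[1, 2].index(99)`, which raises ValueError; it propagates to the caller.
3. `return 29` is not reached.
4. `except ValueError` in fetch matches → returns 79.
5. ret = 79.
Result: 79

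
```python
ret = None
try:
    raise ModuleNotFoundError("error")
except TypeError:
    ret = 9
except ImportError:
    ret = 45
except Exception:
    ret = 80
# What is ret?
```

Step-by-step execution trace:
1. `raise ModuleNotFoundError(...)` raises ModuleNotFoundError.
2. `except TypeError` does not match (ModuleNotFoundError is not a subclass of TypeError); skipped.
3. `except ImportError` matches (ModuleNotFoundError is a subclass of ImportError) → ret = 45.
4. `except Exception` is not reached.
Result: 45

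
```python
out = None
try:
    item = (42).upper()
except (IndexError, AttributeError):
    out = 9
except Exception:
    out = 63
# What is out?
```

Step-by-step execution trace:
1. `item = (42).upper()` raises AttributeError.
2. `except (IndexError, AttributeError)` matches (AttributeError is in the tuple) → out = 9.
3. `except Exception` is not reached.
Result: 9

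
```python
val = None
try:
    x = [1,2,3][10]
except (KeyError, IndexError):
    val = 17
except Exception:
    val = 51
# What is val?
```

Step-by-step execution trace:
1. `x = [1,2,3][10]` raises IndexError.
2. `except (KeyError, IndexError)` matches (IndexError is in the tuple) → val = 17.
3. `except Exception` is not reached.
Result: 17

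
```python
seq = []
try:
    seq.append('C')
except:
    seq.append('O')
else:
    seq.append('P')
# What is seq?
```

Step-by-step execution trace:
1. try: `seq.append('C')` → seq = ['C']. No exception raised.
2. `except` is skipped.
3. `else` runs (try completed without exception): `seq.append('P')` → seq = ['C', 'P'].
Result: ['C', 'P']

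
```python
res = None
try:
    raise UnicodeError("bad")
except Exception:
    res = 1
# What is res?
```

Step-by-step execution trace:
1. `raise UnicodeError(...)` raises UnicodeError.
2. `except Exception` matches (UnicodeError is a subclass of Exception) → res = 1.
Result: 1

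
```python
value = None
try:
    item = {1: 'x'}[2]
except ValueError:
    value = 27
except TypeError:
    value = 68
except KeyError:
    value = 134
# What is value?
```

Step-by-step execution trace:
1. `item = {1: 'x'}[2]` raises KeyError.
2. `except ValueError` does not match KeyError; skipped.
3. `except TypeError` does not match KeyError; skipped.
4. `except KeyError` matches → value = 134.
Result: 134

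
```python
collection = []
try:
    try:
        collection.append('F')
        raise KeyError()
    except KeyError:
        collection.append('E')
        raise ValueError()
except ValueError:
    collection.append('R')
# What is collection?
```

Step-by-step execution trace:
1. Inner try: `collection.append('F')` → collection = ['F'].
2. `raise KeyError()` raises KeyError.
3. Inner `except KeyError` matches → `collection.append('E')` → collection = ['F', 'E'].
4. `raise ValueError()` raises ValueError; propagates to outer try.
5. Outer `except ValueError` matches → `collection.append('R')` → collection = ['F', 'E', 'R'].
Result: ['F', 'E', 'R']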